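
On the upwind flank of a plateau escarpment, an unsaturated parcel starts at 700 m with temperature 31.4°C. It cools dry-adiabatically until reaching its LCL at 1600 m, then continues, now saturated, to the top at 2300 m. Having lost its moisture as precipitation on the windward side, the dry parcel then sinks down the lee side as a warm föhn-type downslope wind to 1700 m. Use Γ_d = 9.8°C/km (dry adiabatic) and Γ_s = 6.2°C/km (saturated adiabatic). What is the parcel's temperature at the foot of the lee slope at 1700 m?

24.12°C

700–1600 m, dry: Δz = 0.9 km ⇒ ΔT = -8.82°C; T = 22.58°C
1600–2300 m, saturated: Δz = 0.7 km ⇒ ΔT = -4.34°C; T = 18.24°C
2300–1700 m, dry descent: Δz = 0.6 km ⇒ ΔT = +5.88°C; T = 24.12°C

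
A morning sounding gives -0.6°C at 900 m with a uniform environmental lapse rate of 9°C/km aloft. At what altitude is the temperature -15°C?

2500 m

Height above start = (-0.6 − (-15)) / 9 = 1.6 km
Altitude = 900 m + 1600 m = 2500 m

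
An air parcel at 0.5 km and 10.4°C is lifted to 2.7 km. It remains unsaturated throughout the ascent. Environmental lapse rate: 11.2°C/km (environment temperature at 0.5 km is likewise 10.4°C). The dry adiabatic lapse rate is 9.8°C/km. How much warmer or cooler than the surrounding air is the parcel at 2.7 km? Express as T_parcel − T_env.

+3.08°C (parcel warmer than environment)

Parcel:
  500–2700 m, dry: Δz = 2.2 km ⇒ ΔT = -21.56°C; T = -11.16°C
Environment:
  500–2700 m, environment: Δz = 2.2 km ⇒ ΔT = -24.64°C; T = -14.24°C
T_parcel − T_env = -11.16 − (-14.24) = +3.08°C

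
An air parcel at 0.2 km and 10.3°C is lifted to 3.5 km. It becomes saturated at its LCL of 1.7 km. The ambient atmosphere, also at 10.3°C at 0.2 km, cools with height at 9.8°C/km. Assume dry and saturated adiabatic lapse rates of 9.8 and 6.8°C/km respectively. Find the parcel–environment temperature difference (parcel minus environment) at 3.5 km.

Parcel:
  200 → 1700 m (dry, 9.8°C/km): ΔT = -9.8 × 1.5 = -14.7°C → T = -4.4°C
  1700 → 3500 m (saturated, 6.8°C/km): ΔT = -6.8 × 1.8 = -12.24°C → T = -16.64°C
Environment:
  200 → 3500 m (environment, 9.8°C/km): ΔT = -9.8 × 3.3 = -32.34°C → T = -22.04°C
T_parcel − T_env = -16.64 − (-22.04) = +5.4°C

+5.4°C (parcel warmer than environment)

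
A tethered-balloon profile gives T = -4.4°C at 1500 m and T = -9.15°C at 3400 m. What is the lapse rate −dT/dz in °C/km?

Γ = −ΔT/Δz = (-4.4 − (-9.15)) / (3400 − 1500) m
  = 4.75°C / 1.9 km = 2.5°C/km

2.5°C/km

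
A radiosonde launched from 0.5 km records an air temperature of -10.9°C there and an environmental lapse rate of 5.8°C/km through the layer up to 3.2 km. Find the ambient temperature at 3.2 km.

-26.56°C

500 → 3200 m (environmental, 5.8°C/km): ΔT = -5.8 × 2.7 = -15.66°C → T = -26.56°C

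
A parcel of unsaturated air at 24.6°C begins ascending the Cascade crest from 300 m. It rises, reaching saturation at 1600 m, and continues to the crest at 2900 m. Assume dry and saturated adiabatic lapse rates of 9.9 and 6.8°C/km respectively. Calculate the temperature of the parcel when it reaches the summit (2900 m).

300 → 1600 m (dry, 9.9°C/km): ΔT = -9.9 × 1.3 = -12.87°C → T = 11.73°C
1600 → 2900 m (saturated, 6.8°C/km): ΔT = -6.8 × 1.3 = -8.84°C → T = 2.89°C

2.89°C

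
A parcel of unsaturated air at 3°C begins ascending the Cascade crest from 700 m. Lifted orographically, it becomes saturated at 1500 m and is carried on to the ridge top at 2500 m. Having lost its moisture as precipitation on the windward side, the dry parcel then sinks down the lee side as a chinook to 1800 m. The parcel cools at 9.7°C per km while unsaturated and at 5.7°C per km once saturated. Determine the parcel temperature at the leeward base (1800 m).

Dry to 1500 m: -9.7 × 0.8 km = -7.76°C, so T = -4.76°C.
Saturated to 2500 m: -5.7 × 1 km = -5.7°C, so T = -10.46°C.
Dry descent to 1800 m: +9.7 × 0.7 km = +6.79°C, so T = -3.67°C.

-3.67°C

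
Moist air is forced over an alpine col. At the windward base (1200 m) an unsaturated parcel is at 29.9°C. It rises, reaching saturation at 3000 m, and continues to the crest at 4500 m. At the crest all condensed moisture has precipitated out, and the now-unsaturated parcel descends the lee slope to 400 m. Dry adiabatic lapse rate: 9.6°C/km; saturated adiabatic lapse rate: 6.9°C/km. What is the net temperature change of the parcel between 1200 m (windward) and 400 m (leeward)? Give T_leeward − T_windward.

1200–3000 m, dry: Δz = 1.8 km ⇒ ΔT = -17.28°C; T = 12.62°C
3000–4500 m, saturated: Δz = 1.5 km ⇒ ΔT = -10.35°C; T = 2.27°C
4500–400 m, dry descent: Δz = 4.1 km ⇒ ΔT = +39.36°C; T = 41.63°C
Net change vs windward start: 41.63 − 29.9 = +11.73°C

+11.73°C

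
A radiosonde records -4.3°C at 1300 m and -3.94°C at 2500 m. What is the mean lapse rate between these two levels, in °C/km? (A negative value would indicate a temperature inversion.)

-0.3°C/km

Γ = −ΔT/Δz = (-4.3 − (-3.94)) / (2500 − 1300) m
  = -0.36°C / 1.2 km = -0.3°C/km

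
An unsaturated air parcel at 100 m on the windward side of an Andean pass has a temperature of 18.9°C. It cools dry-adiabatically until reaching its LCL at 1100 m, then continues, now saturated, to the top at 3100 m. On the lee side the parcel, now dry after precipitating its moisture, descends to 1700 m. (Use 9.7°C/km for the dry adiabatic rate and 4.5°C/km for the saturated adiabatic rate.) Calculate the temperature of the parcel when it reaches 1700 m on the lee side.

13.78°C

From 100 m to 1100 m (dry): cools by 9.7 × 1 = 9.7°C, giving 9.2°C.
From 1100 m to 3100 m (saturated): cools by 4.5 × 2 = 9°C, giving 0.2°C.
From 3100 m to 1700 m (dry descent): warms by 9.7 × 1.4 = 13.58°C, giving 13.78°C.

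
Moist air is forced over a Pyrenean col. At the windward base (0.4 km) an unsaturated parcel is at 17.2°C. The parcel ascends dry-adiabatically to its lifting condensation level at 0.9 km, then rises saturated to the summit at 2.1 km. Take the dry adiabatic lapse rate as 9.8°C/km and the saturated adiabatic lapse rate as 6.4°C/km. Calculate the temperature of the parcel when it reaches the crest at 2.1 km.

4.62°C

400–900 m, dry: Δz = 0.5 km ⇒ ΔT = -4.9°C; T = 12.3°C
900–2100 m, saturated: Δz = 1.2 km ⇒ ΔT = -7.68°C; T = 4.62°C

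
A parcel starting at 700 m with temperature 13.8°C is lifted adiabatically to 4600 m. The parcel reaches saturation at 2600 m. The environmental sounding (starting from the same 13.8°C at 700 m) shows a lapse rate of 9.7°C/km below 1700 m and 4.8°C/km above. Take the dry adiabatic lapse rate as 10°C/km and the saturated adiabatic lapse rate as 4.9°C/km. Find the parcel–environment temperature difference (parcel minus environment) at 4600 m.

Parcel:
  700–2600 m, dry: Δz = 1.9 km ⇒ ΔT = -19°C; T = -5.2°C
  2600–4600 m, saturated: Δz = 2 km ⇒ ΔT = -9.8°C; T = -15°C
Environment:
  700–1700 m, environment, lower layer: Δz = 1 km ⇒ ΔT = -9.7°C; T = 4.1°C
  1700–4600 m, environment, upper layer: Δz = 2.9 km ⇒ ΔT = -13.92°C; T = -9.82°C
T_parcel − T_env = -15 − (-9.82) = -5.18°C

-5.18°C (parcel cooler than environment)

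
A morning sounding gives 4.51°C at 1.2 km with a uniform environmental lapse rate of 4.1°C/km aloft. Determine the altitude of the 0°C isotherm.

2.3 km

Height above start = (4.51 − 0) / 4.1 = 1.1 km
Altitude = 1200 m + 1100 m = 2300 m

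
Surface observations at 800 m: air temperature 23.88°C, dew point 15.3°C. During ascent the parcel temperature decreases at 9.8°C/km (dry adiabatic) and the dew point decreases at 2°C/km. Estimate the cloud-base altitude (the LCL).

1900 m

T and T_d converge at 9.8 − 2 = 7.8°C per km
Height above start = (23.88 − 15.3) / 7.8 = 1.1 km
LCL altitude = 800 m + 1100 m = 1900 m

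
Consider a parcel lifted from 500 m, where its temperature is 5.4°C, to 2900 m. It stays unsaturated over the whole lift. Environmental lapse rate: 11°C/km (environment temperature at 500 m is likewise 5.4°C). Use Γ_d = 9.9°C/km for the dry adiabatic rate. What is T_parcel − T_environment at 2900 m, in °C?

+2.64°C (parcel warmer than environment)

Parcel:
  Dry to 2900 m: -9.9 × 2.4 km = -23.76°C, so T = -18.36°C.
Environment:
  Environment to 2900 m: -11 × 2.4 km = -26.4°C, so T = -21°C.
T_parcel − T_env = -18.36 − (-21) = +2.64°C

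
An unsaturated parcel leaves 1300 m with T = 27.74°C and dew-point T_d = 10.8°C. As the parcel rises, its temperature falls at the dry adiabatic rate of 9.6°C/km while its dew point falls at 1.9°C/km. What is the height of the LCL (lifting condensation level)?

3500 m

T and T_d converge at 9.6 − 1.9 = 7.7°C per km
Height above start = (27.74 − 10.8) / 7.7 = 2.2 km
LCL altitude = 1300 m + 2200 m = 3500 m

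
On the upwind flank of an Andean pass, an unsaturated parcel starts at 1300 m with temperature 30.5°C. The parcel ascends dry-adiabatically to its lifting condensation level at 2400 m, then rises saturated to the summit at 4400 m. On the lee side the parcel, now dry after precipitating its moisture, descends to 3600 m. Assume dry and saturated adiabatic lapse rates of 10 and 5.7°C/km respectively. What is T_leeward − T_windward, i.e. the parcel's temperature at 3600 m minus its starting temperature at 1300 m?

1300–2400 m, dry: Δz = 1.1 km ⇒ ΔT = -11°C; T = 19.5°C
2400–4400 m, saturated: Δz = 2 km ⇒ ΔT = -11.4°C; T = 8.1°C
4400–3600 m, dry descent: Δz = 0.8 km ⇒ ΔT = +8°C; T = 16.1°C
Net change vs windward start: 16.1 − 30.5 = -14.4°C

-14.4°C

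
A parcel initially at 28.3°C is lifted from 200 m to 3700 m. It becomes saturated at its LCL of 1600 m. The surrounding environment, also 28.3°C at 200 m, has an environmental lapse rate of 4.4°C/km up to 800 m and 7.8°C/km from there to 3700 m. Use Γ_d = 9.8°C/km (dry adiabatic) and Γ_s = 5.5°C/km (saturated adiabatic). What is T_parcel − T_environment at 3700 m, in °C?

Parcel:
  Dry to 1600 m: -9.8 × 1.4 km = -13.72°C, so T = 14.58°C.
  Saturated to 3700 m: -5.5 × 2.1 km = -11.55°C, so T = 3.03°C.
Environment:
  Environment, lower layer to 800 m: -4.4 × 0.6 km = -2.64°C, so T = 25.66°C.
  Environment, upper layer to 3700 m: -7.8 × 2.9 km = -22.62°C, so T = 3.04°C.
T_parcel − T_env = 3.03 − 3.04 = -0.01°C

-0.01°C (parcel cooler than environment)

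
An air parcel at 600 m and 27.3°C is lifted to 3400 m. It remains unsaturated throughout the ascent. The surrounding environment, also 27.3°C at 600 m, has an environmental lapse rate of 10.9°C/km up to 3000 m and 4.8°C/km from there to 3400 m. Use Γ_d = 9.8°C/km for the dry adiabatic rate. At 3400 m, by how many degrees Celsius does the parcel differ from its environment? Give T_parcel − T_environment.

+0.64°C (parcel warmer than environment)

Parcel:
  600 → 3400 m (dry, 9.8°C/km): ΔT = -9.8 × 2.8 = -27.44°C → T = -0.14°C
Environment:
  600 → 3000 m (environment, lower layer, 10.9°C/km): ΔT = -10.9 × 2.4 = -26.16°C → T = 1.14°C
  3000 → 3400 m (environment, upper layer, 4.8°C/km): ΔT = -4.8 × 0.4 = -1.92°C → T = -0.78°C
T_parcel − T_env = -0.14 − (-0.78) = +0.64°C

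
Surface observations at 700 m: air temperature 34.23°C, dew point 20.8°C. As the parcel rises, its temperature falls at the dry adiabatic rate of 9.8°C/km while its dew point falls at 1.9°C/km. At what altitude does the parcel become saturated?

2400 m

T and T_d converge at 9.8 − 1.9 = 7.9°C per km
Height above start = (34.23 − 20.8) / 7.9 = 1.7 km
LCL altitude = 700 m + 1700 m = 2400 m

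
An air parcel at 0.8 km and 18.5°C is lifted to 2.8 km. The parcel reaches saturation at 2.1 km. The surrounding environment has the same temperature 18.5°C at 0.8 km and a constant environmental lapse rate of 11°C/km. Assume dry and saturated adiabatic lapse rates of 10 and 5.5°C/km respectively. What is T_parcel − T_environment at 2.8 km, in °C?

Parcel:
  From 800 m to 2100 m (dry): cools by 10 × 1.3 = 13°C, giving 5.5°C.
  From 2100 m to 2800 m (saturated): cools by 5.5 × 0.7 = 3.85°C, giving 1.65°C.
Environment:
  From 800 m to 2800 m (environment): cools by 11 × 2 = 22°C, giving -3.5°C.
T_parcel − T_env = 1.65 − (-3.5) = +5.15°C

+5.15°C (parcel warmer than environment)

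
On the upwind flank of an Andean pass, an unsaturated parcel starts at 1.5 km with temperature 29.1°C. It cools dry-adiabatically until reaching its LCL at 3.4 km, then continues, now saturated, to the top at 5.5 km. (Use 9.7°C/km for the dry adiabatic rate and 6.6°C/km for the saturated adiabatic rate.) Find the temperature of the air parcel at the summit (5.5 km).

-3.19°C

Dry to 3400 m: -9.7 × 1.9 km = -18.43°C, so T = 10.67°C.
Saturated to 5500 m: -6.6 × 2.1 km = -13.86°C, so T = -3.19°C.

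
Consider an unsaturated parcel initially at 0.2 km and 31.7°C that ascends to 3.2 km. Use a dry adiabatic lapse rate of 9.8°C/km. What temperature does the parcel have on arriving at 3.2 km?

Dry adiabatic to 3200 m: -9.8 × 3 km = -29.4°C, so T = 2.3°C.

2.3°C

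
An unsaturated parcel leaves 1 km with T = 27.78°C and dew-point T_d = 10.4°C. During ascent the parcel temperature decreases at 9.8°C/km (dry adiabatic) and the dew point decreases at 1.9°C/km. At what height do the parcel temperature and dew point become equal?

T and T_d converge at 9.8 − 1.9 = 7.9°C per km
Height above start = (27.78 − 10.4) / 7.9 = 2.2 km
LCL altitude = 1000 m + 2200 m = 3200 m

3.2 km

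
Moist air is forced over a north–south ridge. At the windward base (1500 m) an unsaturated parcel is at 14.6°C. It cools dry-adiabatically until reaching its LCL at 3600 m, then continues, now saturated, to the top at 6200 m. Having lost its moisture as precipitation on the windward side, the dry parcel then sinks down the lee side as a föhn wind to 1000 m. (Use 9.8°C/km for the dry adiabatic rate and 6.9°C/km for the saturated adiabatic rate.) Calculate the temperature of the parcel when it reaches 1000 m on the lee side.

Dry to 3600 m: -9.8 × 2.1 km = -20.58°C, so T = -5.98°C.
Saturated to 6200 m: -6.9 × 2.6 km = -17.94°C, so T = -23.92°C.
Dry descent to 1000 m: +9.8 × 5.2 km = +50.96°C, so T = 27.04°C.

27.04°C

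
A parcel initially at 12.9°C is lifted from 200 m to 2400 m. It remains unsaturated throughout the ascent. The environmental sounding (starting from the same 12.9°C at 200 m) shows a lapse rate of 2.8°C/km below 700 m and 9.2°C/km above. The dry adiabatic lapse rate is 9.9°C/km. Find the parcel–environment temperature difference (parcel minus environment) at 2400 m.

-4.74°C (parcel cooler than environment)

Parcel:
  From 200 m to 2400 m (dry): cools by 9.9 × 2.2 = 21.78°C, giving -8.88°C.
Environment:
  From 200 m to 700 m (environment, lower layer): cools by 2.8 × 0.5 = 1.4°C, giving 11.5°C.
  From 700 m to 2400 m (environment, upper layer): cools by 9.2 × 1.7 = 15.64°C, giving -4.14°C.
T_parcel − T_env = -8.88 − (-4.14) = -4.74°C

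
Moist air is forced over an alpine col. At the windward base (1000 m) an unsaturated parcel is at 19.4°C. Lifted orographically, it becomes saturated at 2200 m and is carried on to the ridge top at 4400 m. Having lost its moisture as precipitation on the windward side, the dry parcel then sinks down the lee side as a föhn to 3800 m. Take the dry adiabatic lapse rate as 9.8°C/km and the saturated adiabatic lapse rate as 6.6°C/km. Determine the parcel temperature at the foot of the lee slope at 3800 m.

1000 → 2200 m (dry, 9.8°C/km): ΔT = -9.8 × 1.2 = -11.76°C → T = 7.64°C
2200 → 4400 m (saturated, 6.6°C/km): ΔT = -6.6 × 2.2 = -14.52°C → T = -6.88°C
4400 → 3800 m (dry descent, 9.8°C/km): ΔT = +9.8 × 0.6 = +5.88°C → T = -1°C

-1°C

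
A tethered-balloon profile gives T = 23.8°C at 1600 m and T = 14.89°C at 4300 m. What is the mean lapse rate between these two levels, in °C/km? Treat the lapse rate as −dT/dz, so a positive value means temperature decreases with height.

Γ = −ΔT/Δz = (23.8 − 14.89) / (4300 − 1600) m
  = 8.91°C / 2.7 km = 3.3°C/km

3.3°C/km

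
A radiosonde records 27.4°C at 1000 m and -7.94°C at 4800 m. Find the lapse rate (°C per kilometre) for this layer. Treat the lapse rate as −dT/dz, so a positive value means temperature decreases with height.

Γ = −ΔT/Δz = (27.4 − (-7.94)) / (4800 − 1000) m
  = 35.34°C / 3.8 km = 9.3°C/km

9.3°C/km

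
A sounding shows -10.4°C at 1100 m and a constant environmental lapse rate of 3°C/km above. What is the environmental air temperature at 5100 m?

Environmental to 5100 m: -3 × 4 km = -12°C, so T = -22.4°C.

-22.4°C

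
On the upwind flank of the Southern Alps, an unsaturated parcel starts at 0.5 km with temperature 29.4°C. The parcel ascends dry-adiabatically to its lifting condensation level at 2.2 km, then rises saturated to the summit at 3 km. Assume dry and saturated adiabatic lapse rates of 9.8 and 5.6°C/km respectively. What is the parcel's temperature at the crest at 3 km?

Dry to 2200 m: -9.8 × 1.7 km = -16.66°C, so T = 12.74°C.
Saturated to 3000 m: -5.6 × 0.8 km = -4.48°C, so T = 8.26°C.

8.26°C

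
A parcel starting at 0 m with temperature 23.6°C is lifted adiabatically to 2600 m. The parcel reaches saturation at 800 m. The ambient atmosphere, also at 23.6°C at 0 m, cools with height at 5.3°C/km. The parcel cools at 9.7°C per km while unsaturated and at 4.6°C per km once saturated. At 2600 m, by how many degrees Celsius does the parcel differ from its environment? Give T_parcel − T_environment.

Parcel:
  0–800 m, dry: Δz = 0.8 km ⇒ ΔT = -7.76°C; T = 15.84°C
  800–2600 m, saturated: Δz = 1.8 km ⇒ ΔT = -8.28°C; T = 7.56°C
Environment:
  0–2600 m, environment: Δz = 2.6 km ⇒ ΔT = -13.78°C; T = 9.82°C
T_parcel − T_env = 7.56 − 9.82 = -2.26°C

-2.26°C (parcel cooler than environment)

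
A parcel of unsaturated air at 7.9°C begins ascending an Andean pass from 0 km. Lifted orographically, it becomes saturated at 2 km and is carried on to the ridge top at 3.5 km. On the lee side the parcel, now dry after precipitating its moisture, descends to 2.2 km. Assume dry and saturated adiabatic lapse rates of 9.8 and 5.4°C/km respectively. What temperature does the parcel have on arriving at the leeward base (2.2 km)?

0 → 2000 m (dry, 9.8°C/km): ΔT = -9.8 × 2 = -19.6°C → T = -11.7°C
2000 → 3500 m (saturated, 5.4°C/km): ΔT = -5.4 × 1.5 = -8.1°C → T = -19.8°C
3500 → 2200 m (dry descent, 9.8°C/km): ΔT = +9.8 × 1.3 = +12.74°C → T = -7.06°C

-7.06°C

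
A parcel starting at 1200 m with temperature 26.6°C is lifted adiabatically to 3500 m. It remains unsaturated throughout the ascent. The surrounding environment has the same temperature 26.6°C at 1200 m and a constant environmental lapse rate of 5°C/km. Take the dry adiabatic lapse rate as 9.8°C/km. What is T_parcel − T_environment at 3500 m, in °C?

-11.04°C (parcel cooler than environment)

Parcel:
  1200–3500 m, dry: Δz = 2.3 km ⇒ ΔT = -22.54°C; T = 4.06°C
Environment:
  1200–3500 m, environment: Δz = 2.3 km ⇒ ΔT = -11.5°C; T = 15.1°C
T_parcel − T_env = 4.06 − 15.1 = -11.04°C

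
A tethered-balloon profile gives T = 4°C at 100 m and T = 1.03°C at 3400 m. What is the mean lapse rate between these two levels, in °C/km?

Γ = −ΔT/Δz = (4 − 1.03) / (3400 − 100) m
  = 2.97°C / 3.3 km = 0.9°C/km

0.9°C/km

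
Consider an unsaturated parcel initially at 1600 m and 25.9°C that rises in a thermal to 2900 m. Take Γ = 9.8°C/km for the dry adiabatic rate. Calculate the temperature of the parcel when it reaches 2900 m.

Dry adiabatic to 2900 m: -9.8 × 1.3 km = -12.74°C, so T = 13.16°C.

13.16°C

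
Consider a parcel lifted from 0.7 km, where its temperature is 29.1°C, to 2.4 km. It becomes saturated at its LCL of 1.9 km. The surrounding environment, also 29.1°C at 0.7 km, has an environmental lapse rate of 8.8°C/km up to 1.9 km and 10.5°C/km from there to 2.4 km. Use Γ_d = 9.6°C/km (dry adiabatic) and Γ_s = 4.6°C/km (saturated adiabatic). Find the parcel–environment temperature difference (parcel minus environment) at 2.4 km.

+1.99°C (parcel warmer than environment)

Parcel:
  700–1900 m, dry: Δz = 1.2 km ⇒ ΔT = -11.52°C; T = 17.58°C
  1900–2400 m, saturated: Δz = 0.5 km ⇒ ΔT = -2.3°C; T = 15.28°C
Environment:
  700–1900 m, environment, lower layer: Δz = 1.2 km ⇒ ΔT = -10.56°C; T = 18.54°C
  1900–2400 m, environment, upper layer: Δz = 0.5 km ⇒ ΔT = -5.25°C; T = 13.29°C
T_parcel − T_env = 15.28 − 13.29 = +1.99°C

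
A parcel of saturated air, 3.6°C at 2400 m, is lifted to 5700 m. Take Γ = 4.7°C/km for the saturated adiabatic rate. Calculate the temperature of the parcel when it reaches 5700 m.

2400–5700 m, saturated adiabatic: Δz = 3.3 km ⇒ ΔT = -15.51°C; T = -11.91°C

-11.91°C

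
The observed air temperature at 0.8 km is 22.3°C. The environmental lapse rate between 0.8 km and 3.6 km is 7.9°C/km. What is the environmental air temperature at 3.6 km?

0.18°C

800 → 3600 m (environmental, 7.9°C/km): ΔT = -7.9 × 2.8 = -22.12°C → T = 0.18°C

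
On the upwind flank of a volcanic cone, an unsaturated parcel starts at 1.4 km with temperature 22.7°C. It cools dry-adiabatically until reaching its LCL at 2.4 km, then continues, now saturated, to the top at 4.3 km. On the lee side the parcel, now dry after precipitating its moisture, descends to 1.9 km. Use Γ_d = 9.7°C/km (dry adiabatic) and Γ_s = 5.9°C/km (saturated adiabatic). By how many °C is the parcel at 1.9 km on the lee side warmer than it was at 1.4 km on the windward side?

1400–2400 m, dry: Δz = 1 km ⇒ ΔT = -9.7°C; T = 13°C
2400–4300 m, saturated: Δz = 1.9 km ⇒ ΔT = -11.21°C; T = 1.79°C
4300–1900 m, dry descent: Δz = 2.4 km ⇒ ΔT = +23.28°C; T = 25.07°C
Net change vs windward start: 25.07 − 22.7 = +2.37°C

+2.37°C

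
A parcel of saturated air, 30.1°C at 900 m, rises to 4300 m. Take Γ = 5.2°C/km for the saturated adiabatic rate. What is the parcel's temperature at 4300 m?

From 900 m to 4300 m (saturated adiabatic): cools by 5.2 × 3.4 = 17.68°C, giving 12.42°C.

12.42°C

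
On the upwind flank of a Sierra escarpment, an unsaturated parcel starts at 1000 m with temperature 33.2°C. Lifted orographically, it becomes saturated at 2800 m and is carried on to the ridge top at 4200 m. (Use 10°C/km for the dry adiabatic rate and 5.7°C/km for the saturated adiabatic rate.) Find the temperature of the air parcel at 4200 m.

1000–2800 m, dry: Δz = 1.8 km ⇒ ΔT = -18°C; T = 15.2°C
2800–4200 m, saturated: Δz = 1.4 km ⇒ ΔT = -7.98°C; T = 7.22°C

7.22°C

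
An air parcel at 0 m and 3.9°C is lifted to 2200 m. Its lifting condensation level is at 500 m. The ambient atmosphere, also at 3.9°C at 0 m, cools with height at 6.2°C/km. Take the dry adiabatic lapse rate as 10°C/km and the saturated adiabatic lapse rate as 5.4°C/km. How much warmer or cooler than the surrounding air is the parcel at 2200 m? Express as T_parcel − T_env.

-0.54°C (parcel cooler than environment)

Parcel:
  0–500 m, dry: Δz = 0.5 km ⇒ ΔT = -5°C; T = -1.1°C
  500–2200 m, saturated: Δz = 1.7 km ⇒ ΔT = -9.18°C; T = -10.28°C
Environment:
  0–2200 m, environment: Δz = 2.2 km ⇒ ΔT = -13.64°C; T = -9.74°C
T_parcel − T_env = -10.28 − (-9.74) = -0.54°C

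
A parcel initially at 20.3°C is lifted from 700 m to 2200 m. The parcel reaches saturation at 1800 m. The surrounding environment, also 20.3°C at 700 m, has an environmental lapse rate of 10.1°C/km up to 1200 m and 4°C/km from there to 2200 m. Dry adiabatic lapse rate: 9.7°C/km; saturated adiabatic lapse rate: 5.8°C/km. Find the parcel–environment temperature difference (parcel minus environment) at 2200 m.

-3.94°C (parcel cooler than environment)

Parcel:
  From 700 m to 1800 m (dry): cools by 9.7 × 1.1 = 10.67°C, giving 9.63°C.
  From 1800 m to 2200 m (saturated): cools by 5.8 × 0.4 = 2.32°C, giving 7.31°C.
Environment:
  From 700 m to 1200 m (environment, lower layer): cools by 10.1 × 0.5 = 5.05°C, giving 15.25°C.
  From 1200 m to 2200 m (environment, upper layer): cools by 4 × 1 = 4°C, giving 11.25°C.
T_parcel − T_env = 7.31 − 11.25 = -3.94°C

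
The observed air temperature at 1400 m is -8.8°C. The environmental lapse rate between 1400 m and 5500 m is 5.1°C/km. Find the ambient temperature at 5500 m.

1400–5500 m, environmental: Δz = 4.1 km ⇒ ΔT = -20.91°C; T = -29.71°C

-29.71°C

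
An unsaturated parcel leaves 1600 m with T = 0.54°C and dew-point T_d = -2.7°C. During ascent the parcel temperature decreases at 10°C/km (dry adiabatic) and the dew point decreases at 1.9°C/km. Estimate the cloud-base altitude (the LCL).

T and T_d converge at 10 − 1.9 = 8.1°C per km
Height above start = (0.54 − (-2.7)) / 8.1 = 0.4 km
LCL altitude = 1600 m + 400 m = 2000 m

2000 m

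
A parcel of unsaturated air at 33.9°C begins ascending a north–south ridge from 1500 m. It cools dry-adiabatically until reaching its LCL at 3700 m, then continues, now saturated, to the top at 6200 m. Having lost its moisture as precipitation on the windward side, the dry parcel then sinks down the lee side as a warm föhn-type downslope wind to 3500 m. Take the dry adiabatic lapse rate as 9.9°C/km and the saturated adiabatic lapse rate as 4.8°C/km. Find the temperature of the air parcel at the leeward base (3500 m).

1500–3700 m, dry: Δz = 2.2 km ⇒ ΔT = -21.78°C; T = 12.12°C
3700–6200 m, saturated: Δz = 2.5 km ⇒ ΔT = -12°C; T = 0.12°C
6200–3500 m, dry descent: Δz = 2.7 km ⇒ ΔT = +26.73°C; T = 26.85°C

26.85°C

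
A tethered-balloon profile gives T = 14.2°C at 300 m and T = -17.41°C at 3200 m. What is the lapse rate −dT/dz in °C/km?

10.9°C/km

Γ = −ΔT/Δz = (14.2 − (-17.41)) / (3200 − 300) m
  = 31.61°C / 2.9 km = 10.9°C/km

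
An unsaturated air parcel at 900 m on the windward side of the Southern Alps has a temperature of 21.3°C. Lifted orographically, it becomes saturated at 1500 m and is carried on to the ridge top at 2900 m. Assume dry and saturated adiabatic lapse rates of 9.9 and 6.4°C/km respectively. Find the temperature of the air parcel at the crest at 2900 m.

From 900 m to 1500 m (dry): cools by 9.9 × 0.6 = 5.94°C, giving 15.36°C.
From 1500 m to 2900 m (saturated): cools by 6.4 × 1.4 = 8.96°C, giving 6.4°C.

6.4°C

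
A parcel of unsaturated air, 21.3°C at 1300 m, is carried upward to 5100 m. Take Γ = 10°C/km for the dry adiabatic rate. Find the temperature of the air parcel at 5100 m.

-16.7°C

1300 → 5100 m (dry adiabatic, 10°C/km): ΔT = -10 × 3.8 = -38°C → T = -16.7°C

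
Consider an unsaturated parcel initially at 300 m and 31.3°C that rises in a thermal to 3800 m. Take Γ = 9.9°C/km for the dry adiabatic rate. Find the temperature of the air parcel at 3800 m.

300 → 3800 m (dry adiabatic, 9.9°C/km): ΔT = -9.9 × 3.5 = -34.65°C → T = -3.35°C

-3.35°C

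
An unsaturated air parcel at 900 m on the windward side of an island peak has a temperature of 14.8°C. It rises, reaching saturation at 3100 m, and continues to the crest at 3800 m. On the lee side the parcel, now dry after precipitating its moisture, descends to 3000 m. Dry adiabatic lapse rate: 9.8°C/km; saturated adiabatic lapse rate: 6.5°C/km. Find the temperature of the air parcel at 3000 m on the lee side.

-3.47°C

900–3100 m, dry: Δz = 2.2 km ⇒ ΔT = -21.56°C; T = -6.76°C
3100–3800 m, saturated: Δz = 0.7 km ⇒ ΔT = -4.55°C; T = -11.31°C
3800–3000 m, dry descent: Δz = 0.8 km ⇒ ΔT = +7.84°C; T = -3.47°C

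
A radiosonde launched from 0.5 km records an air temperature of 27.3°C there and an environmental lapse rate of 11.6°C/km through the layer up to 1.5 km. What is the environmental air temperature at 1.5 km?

500 → 1500 m (environmental, 11.6°C/km): ΔT = -11.6 × 1 = -11.6°C → T = 15.7°C

15.7°C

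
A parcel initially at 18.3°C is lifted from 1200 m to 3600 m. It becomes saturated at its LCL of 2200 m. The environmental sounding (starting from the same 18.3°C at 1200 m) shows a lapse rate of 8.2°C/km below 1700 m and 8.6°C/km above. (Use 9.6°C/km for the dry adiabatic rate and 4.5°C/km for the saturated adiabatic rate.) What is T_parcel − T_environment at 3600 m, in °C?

+4.54°C (parcel warmer than environment)

Parcel:
  Dry to 2200 m: -9.6 × 1 km = -9.6°C, so T = 8.7°C.
  Saturated to 3600 m: -4.5 × 1.4 km = -6.3°C, so T = 2.4°C.
Environment:
  Environment, lower layer to 1700 m: -8.2 × 0.5 km = -4.1°C, so T = 14.2°C.
  Environment, upper layer to 3600 m: -8.6 × 1.9 km = -16.34°C, so T = -2.14°C.
T_parcel − T_env = 2.4 − (-2.14) = +4.54°C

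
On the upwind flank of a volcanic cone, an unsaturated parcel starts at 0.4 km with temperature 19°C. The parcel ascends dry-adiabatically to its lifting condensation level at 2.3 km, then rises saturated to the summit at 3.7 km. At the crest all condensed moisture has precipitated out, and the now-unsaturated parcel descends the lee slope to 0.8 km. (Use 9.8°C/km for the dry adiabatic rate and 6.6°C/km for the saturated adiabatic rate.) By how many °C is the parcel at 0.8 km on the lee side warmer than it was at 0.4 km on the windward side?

+0.56°C

400 → 2300 m (dry, 9.8°C/km): ΔT = -9.8 × 1.9 = -18.62°C → T = 0.38°C
2300 → 3700 m (saturated, 6.6°C/km): ΔT = -6.6 × 1.4 = -9.24°C → T = -8.86°C
3700 → 800 m (dry descent, 9.8°C/km): ΔT = +9.8 × 2.9 = +28.42°C → T = 19.56°C
Net change vs windward start: 19.56 − 19 = +0.56°C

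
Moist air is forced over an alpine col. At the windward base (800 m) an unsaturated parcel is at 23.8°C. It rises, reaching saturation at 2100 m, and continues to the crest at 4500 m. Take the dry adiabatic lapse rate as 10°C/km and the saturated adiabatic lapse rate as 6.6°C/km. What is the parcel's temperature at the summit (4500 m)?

-5.04°C

From 800 m to 2100 m (dry): cools by 10 × 1.3 = 13°C, giving 10.8°C.
From 2100 m to 4500 m (saturated): cools by 6.6 × 2.4 = 15.84°C, giving -5.04°C.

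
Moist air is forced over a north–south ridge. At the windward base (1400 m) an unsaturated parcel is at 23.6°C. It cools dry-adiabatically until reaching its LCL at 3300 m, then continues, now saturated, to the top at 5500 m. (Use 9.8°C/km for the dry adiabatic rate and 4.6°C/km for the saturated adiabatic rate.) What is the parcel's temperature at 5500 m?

Dry to 3300 m: -9.8 × 1.9 km = -18.62°C, so T = 4.98°C.
Saturated to 5500 m: -4.6 × 2.2 km = -10.12°C, so T = -5.14°C.

-5.14°C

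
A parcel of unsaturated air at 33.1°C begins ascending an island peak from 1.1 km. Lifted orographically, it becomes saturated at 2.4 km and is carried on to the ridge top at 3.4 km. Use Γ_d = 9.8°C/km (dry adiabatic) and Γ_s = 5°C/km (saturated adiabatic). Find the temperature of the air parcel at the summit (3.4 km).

1100 → 2400 m (dry, 9.8°C/km): ΔT = -9.8 × 1.3 = -12.74°C → T = 20.36°C
2400 → 3400 m (saturated, 5°C/km): ΔT = -5 × 1 = -5°C → T = 15.36°C

15.36°C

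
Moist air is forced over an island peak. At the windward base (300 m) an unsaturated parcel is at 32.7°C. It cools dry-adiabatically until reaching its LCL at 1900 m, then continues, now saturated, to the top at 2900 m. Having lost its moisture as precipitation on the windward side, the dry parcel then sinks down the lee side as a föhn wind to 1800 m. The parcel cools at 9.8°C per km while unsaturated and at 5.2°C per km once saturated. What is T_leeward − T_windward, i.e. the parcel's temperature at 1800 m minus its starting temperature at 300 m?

-10.1°C

From 300 m to 1900 m (dry): cools by 9.8 × 1.6 = 15.68°C, giving 17.02°C.
From 1900 m to 2900 m (saturated): cools by 5.2 × 1 = 5.2°C, giving 11.82°C.
From 2900 m to 1800 m (dry descent): warms by 9.8 × 1.1 = 10.78°C, giving 22.6°C.
Net change vs windward start: 22.6 − 32.7 = -10.1°C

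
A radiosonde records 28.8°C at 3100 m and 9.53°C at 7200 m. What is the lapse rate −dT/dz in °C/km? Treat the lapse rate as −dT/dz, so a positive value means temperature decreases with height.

Γ = −ΔT/Δz = (28.8 − 9.53) / (7200 − 3100) m
  = 19.27°C / 4.1 km = 4.7°C/km

4.7°C/km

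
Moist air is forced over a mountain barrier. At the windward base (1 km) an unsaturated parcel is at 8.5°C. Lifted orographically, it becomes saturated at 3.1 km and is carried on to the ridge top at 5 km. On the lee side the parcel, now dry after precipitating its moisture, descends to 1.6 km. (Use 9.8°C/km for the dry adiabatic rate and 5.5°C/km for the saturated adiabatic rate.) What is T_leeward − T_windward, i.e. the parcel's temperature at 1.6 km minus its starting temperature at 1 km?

1000 → 3100 m (dry, 9.8°C/km): ΔT = -9.8 × 2.1 = -20.58°C → T = -12.08°C
3100 → 5000 m (saturated, 5.5°C/km): ΔT = -5.5 × 1.9 = -10.45°C → T = -22.53°C
5000 → 1600 m (dry descent, 9.8°C/km): ΔT = +9.8 × 3.4 = +33.32°C → T = 10.79°C
Net change vs windward start: 10.79 − 8.5 = +2.29°C

+2.29°C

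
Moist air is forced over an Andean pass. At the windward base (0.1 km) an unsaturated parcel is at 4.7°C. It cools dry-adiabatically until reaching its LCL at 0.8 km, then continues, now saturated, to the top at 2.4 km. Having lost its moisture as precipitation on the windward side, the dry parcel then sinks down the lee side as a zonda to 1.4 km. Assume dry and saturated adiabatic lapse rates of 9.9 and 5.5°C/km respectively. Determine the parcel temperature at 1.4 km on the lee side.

-1.13°C

100–800 m, dry: Δz = 0.7 km ⇒ ΔT = -6.93°C; T = -2.23°C
800–2400 m, saturated: Δz = 1.6 km ⇒ ΔT = -8.8°C; T = -11.03°C
2400–1400 m, dry descent: Δz = 1 km ⇒ ΔT = +9.9°C; T = -1.13°C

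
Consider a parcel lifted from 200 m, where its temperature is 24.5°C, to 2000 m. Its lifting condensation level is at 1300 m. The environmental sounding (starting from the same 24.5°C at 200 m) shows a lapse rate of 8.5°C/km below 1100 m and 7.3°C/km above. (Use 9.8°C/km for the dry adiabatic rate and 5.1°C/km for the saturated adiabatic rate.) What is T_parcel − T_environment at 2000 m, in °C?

Parcel:
  From 200 m to 1300 m (dry): cools by 9.8 × 1.1 = 10.78°C, giving 13.72°C.
  From 1300 m to 2000 m (saturated): cools by 5.1 × 0.7 = 3.57°C, giving 10.15°C.
Environment:
  From 200 m to 1100 m (environment, lower layer): cools by 8.5 × 0.9 = 7.65°C, giving 16.85°C.
  From 1100 m to 2000 m (environment, upper layer): cools by 7.3 × 0.9 = 6.57°C, giving 10.28°C.
T_parcel − T_env = 10.15 − 10.28 = -0.13°C

-0.13°C (parcel cooler than environment)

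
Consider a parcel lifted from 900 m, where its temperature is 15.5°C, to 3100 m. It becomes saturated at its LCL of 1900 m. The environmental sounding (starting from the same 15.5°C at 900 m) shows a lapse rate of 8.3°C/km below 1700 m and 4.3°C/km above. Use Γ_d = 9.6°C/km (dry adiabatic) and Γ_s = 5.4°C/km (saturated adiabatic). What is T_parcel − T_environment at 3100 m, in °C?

-3.42°C (parcel cooler than environment)

Parcel:
  From 900 m to 1900 m (dry): cools by 9.6 × 1 = 9.6°C, giving 5.9°C.
  From 1900 m to 3100 m (saturated): cools by 5.4 × 1.2 = 6.48°C, giving -0.58°C.
Environment:
  From 900 m to 1700 m (environment, lower layer): cools by 8.3 × 0.8 = 6.64°C, giving 8.86°C.
  From 1700 m to 3100 m (environment, upper layer): cools by 4.3 × 1.4 = 6.02°C, giving 2.84°C.
T_parcel − T_env = -0.58 − 2.84 = -3.42°C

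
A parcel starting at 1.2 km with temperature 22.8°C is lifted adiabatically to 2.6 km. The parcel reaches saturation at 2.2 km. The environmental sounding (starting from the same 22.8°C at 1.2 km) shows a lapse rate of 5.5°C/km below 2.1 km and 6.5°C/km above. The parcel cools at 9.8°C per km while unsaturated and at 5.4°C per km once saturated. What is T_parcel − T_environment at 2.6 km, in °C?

Parcel:
  Dry to 2200 m: -9.8 × 1 km = -9.8°C, so T = 13°C.
  Saturated to 2600 m: -5.4 × 0.4 km = -2.16°C, so T = 10.84°C.
Environment:
  Environment, lower layer to 2100 m: -5.5 × 0.9 km = -4.95°C, so T = 17.85°C.
  Environment, upper layer to 2600 m: -6.5 × 0.5 km = -3.25°C, so T = 14.6°C.
T_parcel − T_env = 10.84 − 14.6 = -3.76°C

-3.76°C (parcel cooler than environment)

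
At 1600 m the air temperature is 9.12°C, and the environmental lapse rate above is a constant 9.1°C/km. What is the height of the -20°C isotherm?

Height above start = (9.12 − (-20)) / 9.1 = 3.2 km
Altitude = 1600 m + 3200 m = 4800 m

4800 m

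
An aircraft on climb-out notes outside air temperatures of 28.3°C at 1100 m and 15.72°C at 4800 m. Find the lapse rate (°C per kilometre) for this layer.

Γ = −ΔT/Δz = (28.3 − 15.72) / (4800 − 1100) m
  = 12.58°C / 3.7 km = 3.4°C/km

3.4°C/km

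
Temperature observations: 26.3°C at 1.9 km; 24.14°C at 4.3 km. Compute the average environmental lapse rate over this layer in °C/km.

Γ = −ΔT/Δz = (26.3 − 24.14) / (4300 − 1900) m
  = 2.16°C / 2.4 km = 0.9°C/km

0.9°C/km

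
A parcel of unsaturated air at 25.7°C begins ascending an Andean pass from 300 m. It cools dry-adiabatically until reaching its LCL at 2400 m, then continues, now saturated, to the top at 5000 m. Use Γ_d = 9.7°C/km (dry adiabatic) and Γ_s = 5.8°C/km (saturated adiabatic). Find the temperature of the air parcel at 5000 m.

-9.75°C

300 → 2400 m (dry, 9.7°C/km): ΔT = -9.7 × 2.1 = -20.37°C → T = 5.33°C
2400 → 5000 m (saturated, 5.8°C/km): ΔT = -5.8 × 2.6 = -15.08°C → T = -9.75°C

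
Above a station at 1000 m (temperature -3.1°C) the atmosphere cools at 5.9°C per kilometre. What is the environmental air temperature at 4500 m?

1000 → 4500 m (environmental, 5.9°C/km): ΔT = -5.9 × 3.5 = -20.65°C → T = -23.75°C

-23.75°C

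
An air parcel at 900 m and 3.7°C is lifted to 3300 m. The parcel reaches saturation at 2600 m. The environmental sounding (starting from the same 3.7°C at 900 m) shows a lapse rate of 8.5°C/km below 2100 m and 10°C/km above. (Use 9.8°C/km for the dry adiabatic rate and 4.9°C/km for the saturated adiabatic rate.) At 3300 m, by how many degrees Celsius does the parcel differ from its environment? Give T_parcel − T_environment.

Parcel:
  900 → 2600 m (dry, 9.8°C/km): ΔT = -9.8 × 1.7 = -16.66°C → T = -12.96°C
  2600 → 3300 m (saturated, 4.9°C/km): ΔT = -4.9 × 0.7 = -3.43°C → T = -16.39°C
Environment:
  900 → 2100 m (environment, lower layer, 8.5°C/km): ΔT = -8.5 × 1.2 = -10.2°C → T = -6.5°C
  2100 → 3300 m (environment, upper layer, 10°C/km): ΔT = -10 × 1.2 = -12°C → T = -18.5°C
T_parcel − T_env = -16.39 − (-18.5) = +2.11°C

+2.11°C (parcel warmer than environment)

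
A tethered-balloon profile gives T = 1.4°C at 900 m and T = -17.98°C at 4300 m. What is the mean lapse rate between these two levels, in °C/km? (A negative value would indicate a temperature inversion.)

Γ = −ΔT/Δz = (1.4 − (-17.98)) / (4300 − 900) m
  = 19.38°C / 3.4 km = 5.7°C/km

5.7°C/km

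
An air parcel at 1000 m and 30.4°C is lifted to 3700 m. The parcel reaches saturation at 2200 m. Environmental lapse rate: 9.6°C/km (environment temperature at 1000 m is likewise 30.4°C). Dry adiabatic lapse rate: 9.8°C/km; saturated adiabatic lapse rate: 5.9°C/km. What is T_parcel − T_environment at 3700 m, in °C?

+5.31°C (parcel warmer than environment)

Parcel:
  From 1000 m to 2200 m (dry): cools by 9.8 × 1.2 = 11.76°C, giving 18.64°C.
  From 2200 m to 3700 m (saturated): cools by 5.9 × 1.5 = 8.85°C, giving 9.79°C.
Environment:
  From 1000 m to 3700 m (environment): cools by 9.6 × 2.7 = 25.92°C, giving 4.48°C.
T_parcel − T_env = 9.79 − 4.48 = +5.31°C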